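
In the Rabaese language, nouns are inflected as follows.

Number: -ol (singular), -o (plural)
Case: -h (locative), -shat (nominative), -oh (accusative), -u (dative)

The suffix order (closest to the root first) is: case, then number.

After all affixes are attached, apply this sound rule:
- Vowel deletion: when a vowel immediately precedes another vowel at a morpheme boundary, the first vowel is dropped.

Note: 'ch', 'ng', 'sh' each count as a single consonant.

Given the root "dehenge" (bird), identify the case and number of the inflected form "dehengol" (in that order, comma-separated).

Segment: dehenge-u-ol.
case: -u → dative.
number: -ol → singular.

dative, singular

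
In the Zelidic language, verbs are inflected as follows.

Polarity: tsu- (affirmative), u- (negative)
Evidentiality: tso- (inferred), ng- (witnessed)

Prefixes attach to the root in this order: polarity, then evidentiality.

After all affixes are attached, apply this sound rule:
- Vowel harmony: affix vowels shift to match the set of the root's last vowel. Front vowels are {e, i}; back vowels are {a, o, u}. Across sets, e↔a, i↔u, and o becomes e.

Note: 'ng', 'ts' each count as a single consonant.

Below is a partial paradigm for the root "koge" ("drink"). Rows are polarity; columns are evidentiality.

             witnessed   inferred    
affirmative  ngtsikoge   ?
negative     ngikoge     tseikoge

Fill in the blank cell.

Attach polarity affirmative tsu- → tsukoge.
Attach evidentiality inferred tso- → tsotsukoge.
Apply vowel harmony: tsotsukoge → tsetsikoge.

tsetsikoge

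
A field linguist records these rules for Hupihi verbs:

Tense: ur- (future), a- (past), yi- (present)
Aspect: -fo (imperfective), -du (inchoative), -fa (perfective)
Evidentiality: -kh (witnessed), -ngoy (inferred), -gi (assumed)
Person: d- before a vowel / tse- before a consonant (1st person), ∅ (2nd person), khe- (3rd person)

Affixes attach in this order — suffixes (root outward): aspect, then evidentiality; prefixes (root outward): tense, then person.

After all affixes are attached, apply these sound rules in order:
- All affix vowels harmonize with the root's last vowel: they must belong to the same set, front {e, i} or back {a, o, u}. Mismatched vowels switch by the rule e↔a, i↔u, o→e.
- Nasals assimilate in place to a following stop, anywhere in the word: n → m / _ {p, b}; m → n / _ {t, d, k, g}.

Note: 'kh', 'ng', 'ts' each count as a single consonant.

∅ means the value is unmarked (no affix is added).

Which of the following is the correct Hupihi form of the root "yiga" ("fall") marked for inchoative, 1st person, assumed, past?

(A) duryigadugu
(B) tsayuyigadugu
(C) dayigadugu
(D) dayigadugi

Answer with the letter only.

C

Attach aspect inchoative -du → yigadu.
Attach evidentiality assumed -gi → yigadugi.
Attach tense past a- → ayigadugi.
Attach person 1st person d- (before vowel 'a') → dayigadugi.
Apply vowel harmony: dayigadugi → dayigadugu.
Nasal assimilation: no change.
So the correct form is dayigadugu, option (C).
(B) tsayuyigadugu is wrong: it uses present instead of past for tense.
(D) dayigadugi is wrong: it fails to apply the sound rule(s).
(A) duryigadugu is wrong: it uses future instead of past for tense.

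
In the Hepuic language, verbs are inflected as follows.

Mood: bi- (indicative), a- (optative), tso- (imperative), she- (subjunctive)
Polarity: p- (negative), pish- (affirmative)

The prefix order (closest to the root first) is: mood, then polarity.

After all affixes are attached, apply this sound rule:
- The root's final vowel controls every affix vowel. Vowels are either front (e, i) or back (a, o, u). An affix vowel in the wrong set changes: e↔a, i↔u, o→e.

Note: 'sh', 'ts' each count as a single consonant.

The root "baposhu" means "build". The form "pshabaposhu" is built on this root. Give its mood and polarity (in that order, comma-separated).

subjunctive, negative

Segment: p-she-baposhu.
mood: she- → subjunctive.
polarity: p- → negative.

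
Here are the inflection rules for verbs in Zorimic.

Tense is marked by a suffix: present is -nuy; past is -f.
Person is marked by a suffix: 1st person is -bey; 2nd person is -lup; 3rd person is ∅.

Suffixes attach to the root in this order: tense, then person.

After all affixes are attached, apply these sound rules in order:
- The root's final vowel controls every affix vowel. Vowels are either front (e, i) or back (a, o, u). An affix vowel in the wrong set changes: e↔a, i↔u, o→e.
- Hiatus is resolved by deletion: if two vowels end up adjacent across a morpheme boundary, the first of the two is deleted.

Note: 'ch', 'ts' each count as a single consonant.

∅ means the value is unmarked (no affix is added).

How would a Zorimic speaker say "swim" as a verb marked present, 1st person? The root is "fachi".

fachiniybey

Attach tense present -nuy → fachinuy.
Attach person 1st person -bey → fachinuybey.
Apply vowel harmony: fachinuybey → fachiniybey.
Vowel deletion: no change.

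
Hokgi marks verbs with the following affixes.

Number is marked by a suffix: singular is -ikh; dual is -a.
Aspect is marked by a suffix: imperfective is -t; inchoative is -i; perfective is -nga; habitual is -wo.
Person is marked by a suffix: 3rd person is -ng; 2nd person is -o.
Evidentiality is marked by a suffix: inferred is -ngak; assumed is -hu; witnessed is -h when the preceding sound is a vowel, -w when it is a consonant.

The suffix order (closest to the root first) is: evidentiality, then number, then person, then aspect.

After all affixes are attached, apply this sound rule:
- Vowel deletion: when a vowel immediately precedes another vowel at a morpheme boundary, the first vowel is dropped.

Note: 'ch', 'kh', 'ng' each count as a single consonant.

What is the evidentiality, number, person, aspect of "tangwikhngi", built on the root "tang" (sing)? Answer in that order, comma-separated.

Segment: tang-w-ikh-ng-i.
evidentiality: -h/w → witnessed.
number: -ikh → singular.
person: -ng → 3rd person.
aspect: -i → inchoative.

witnessed, singular, 3rd person, inchoative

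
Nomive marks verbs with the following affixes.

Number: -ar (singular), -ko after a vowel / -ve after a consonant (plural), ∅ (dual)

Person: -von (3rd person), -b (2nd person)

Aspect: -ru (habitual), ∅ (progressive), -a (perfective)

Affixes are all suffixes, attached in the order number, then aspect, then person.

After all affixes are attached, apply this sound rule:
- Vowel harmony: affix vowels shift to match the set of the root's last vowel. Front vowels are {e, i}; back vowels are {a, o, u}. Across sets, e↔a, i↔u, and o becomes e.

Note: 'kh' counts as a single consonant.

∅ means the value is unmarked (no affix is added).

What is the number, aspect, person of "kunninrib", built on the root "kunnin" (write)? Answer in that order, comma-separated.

Segment: kunnin-ru-b.
number: ∅ → dual.
aspect: -ru → habitual.
person: -b → 2nd person.

dual, habitual, 2nd person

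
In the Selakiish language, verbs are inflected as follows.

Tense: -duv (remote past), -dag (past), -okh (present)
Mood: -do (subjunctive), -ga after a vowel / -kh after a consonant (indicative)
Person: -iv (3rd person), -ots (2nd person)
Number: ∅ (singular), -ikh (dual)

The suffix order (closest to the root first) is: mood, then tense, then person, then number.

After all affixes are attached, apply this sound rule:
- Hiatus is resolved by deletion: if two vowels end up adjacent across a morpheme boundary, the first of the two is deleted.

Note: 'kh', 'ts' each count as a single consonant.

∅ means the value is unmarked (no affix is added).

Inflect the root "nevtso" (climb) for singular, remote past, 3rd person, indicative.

Attach mood indicative -ga (after vowel 'o') → nevtsoga.
Attach tense remote past -duv → nevtsogaduv.
Attach person 3rd person -iv → nevtsogaduviv.
number = singular: zero marking, form stays nevtsogaduviv.
Vowel deletion: no change.

nevtsogaduviv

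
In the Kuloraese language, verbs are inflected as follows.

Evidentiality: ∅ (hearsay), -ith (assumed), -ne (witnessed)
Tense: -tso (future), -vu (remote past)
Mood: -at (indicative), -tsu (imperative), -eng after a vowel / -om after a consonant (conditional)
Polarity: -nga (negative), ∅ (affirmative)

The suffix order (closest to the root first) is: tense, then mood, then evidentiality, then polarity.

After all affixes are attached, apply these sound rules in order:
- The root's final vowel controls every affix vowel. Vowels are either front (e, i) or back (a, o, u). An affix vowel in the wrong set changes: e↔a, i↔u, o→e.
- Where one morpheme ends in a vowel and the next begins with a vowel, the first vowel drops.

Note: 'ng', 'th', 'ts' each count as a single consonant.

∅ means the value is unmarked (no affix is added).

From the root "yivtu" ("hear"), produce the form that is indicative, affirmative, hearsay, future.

Attach tense future -tso → yivtutso.
Attach mood indicative -at → yivtutsoat.
evidentiality = hearsay: zero marking, form stays yivtutsoat.
polarity = affirmative: zero marking, form stays yivtutsoat.
Vowel harmony: no change.
Apply vowel deletion: yivtutsoat → yivtutsat.

yivtutsat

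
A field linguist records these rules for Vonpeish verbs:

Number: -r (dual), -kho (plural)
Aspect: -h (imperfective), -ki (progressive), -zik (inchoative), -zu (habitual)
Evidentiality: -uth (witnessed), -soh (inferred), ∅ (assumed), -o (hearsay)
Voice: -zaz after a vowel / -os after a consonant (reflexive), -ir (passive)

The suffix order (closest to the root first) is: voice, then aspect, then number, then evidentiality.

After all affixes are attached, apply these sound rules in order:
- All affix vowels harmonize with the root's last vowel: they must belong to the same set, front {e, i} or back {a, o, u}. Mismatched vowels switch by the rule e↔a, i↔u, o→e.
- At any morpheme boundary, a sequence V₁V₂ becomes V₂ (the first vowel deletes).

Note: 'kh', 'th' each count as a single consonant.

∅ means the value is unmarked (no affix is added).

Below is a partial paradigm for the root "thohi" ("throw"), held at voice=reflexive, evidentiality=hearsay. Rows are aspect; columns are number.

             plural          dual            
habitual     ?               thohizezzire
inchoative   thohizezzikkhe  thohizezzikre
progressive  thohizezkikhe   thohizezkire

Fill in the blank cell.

thohizezzikhe

Attach voice reflexive -zaz (after vowel 'i') → thohizaz.
Attach aspect habitual -zu → thohizazzu.
Attach number plural -kho → thohizazzukho.
Attach evidentiality hearsay -o → thohizazzukhoo.
Apply vowel harmony: thohizazzukhoo → thohizezzikhee.
Apply vowel deletion: thohizezzikhee → thohizezzikhe.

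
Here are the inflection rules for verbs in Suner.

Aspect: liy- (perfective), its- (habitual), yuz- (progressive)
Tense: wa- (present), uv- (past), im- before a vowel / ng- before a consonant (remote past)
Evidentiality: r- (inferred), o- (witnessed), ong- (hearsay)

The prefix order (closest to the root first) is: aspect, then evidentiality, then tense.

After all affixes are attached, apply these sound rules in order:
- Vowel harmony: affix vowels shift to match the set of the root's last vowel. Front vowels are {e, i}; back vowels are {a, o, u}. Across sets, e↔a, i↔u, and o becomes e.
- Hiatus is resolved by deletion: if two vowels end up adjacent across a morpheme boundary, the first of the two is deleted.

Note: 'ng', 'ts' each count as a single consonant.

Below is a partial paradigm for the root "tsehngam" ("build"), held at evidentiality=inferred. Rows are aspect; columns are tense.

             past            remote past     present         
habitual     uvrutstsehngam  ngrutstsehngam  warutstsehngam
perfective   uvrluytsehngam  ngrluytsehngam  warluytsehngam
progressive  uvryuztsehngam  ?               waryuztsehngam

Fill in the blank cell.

ngryuztsehngam

Attach aspect progressive yuz- → yuztsehngam.
Attach evidentiality inferred r- → ryuztsehngam.
Attach tense remote past ng- (before consonant 'r') → ngryuztsehngam.
Vowel harmony: no change.
Vowel deletion: no change.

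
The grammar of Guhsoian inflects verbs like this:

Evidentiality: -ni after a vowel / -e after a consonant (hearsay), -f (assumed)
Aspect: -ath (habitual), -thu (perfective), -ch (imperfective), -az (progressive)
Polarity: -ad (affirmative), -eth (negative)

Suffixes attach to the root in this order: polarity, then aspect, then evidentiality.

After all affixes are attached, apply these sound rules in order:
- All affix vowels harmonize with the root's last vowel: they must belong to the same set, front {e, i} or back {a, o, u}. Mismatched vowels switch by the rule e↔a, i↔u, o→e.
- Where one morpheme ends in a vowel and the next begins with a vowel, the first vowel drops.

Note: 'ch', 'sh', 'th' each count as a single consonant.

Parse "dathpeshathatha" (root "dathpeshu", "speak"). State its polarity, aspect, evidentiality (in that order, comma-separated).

negative, habitual, hearsay

Segment: dathpeshu-eth-ath-e.
polarity: -eth → negative.
aspect: -ath → habitual.
evidentiality: -ni/e → hearsay.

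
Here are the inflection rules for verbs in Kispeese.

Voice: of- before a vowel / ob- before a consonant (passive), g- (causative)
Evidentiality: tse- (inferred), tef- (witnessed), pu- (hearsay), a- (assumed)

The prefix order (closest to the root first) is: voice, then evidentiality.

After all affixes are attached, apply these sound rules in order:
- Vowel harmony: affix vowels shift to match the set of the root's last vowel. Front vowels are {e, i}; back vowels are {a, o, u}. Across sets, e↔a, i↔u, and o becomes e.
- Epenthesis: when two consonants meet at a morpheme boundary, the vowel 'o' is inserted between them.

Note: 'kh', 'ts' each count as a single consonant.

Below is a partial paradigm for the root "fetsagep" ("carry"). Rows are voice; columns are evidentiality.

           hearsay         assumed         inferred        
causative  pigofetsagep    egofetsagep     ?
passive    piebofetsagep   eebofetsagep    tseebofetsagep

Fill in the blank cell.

tsegofetsagep

Attach voice causative g- → gfetsagep.
Attach evidentiality inferred tse- → tsegfetsagep.
Vowel harmony: no change.
Apply epenthesis: tsegfetsagep → tsegofetsagep.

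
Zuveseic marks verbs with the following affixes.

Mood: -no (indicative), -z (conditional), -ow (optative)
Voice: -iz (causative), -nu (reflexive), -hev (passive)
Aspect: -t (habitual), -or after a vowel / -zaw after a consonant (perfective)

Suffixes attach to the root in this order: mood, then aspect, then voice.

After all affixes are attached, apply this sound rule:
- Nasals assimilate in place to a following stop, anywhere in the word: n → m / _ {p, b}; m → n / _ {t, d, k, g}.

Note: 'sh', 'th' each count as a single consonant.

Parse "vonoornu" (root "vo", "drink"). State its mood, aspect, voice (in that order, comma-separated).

indicative, perfective, reflexive

Segment: vo-no-or-nu.
mood: -no → indicative.
aspect: -or/zaw → perfective.
voice: -nu → reflexive.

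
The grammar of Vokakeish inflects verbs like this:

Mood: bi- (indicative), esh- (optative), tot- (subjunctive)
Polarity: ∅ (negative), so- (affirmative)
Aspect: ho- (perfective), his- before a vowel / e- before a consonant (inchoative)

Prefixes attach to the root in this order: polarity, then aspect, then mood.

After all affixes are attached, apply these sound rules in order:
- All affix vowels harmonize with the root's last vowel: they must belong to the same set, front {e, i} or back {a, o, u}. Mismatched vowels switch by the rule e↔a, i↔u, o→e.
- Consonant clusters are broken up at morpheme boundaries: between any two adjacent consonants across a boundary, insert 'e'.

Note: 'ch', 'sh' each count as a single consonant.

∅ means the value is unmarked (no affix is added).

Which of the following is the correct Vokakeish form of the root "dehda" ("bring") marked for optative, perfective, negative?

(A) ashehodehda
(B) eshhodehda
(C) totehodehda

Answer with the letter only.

polarity = negative: zero marking, form stays dehda.
Attach aspect perfective ho- → hodehda.
Attach mood optative esh- → eshhodehda.
Apply vowel harmony: eshhodehda → ashhodehda.
Apply epenthesis: ashhodehda → ashehodehda.
So the correct form is ashehodehda, option (A).
(C) totehodehda is wrong: it uses subjunctive instead of optative for mood.
(B) eshhodehda is wrong: it fails to apply the sound rule(s).

A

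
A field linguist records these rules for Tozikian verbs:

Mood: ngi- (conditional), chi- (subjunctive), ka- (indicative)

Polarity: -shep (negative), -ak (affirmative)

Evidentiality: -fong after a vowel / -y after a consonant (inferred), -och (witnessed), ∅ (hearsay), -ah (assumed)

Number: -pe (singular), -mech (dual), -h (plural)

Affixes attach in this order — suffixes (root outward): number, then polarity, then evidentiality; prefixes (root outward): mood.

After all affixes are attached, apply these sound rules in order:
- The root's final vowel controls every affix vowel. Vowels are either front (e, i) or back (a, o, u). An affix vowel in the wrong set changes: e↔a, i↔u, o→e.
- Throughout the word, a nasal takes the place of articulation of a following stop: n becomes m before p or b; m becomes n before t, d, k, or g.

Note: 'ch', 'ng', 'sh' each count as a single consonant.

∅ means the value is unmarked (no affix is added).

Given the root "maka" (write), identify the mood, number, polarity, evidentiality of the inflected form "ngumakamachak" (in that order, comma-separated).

Segment: ngi-maka-mech-ak.
mood: ngi- → conditional.
number: -mech → dual.
polarity: -ak → affirmative.
evidentiality: ∅ → hearsay.

conditional, dual, affirmative, hearsay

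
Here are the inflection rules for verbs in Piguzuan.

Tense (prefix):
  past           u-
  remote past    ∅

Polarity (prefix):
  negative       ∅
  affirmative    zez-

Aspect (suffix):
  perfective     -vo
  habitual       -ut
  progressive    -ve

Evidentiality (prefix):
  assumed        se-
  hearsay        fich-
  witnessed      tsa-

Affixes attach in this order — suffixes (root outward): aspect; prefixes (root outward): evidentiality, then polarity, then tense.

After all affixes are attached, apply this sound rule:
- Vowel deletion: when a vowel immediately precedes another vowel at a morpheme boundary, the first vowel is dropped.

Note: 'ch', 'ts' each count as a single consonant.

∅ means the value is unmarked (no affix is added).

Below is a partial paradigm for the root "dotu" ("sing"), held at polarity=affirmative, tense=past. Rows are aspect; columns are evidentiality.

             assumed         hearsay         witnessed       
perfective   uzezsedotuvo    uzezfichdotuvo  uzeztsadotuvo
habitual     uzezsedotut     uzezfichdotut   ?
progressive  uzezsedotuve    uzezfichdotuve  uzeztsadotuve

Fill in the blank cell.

uzeztsadotut

Attach evidentiality witnessed tsa- → tsadotu.
Attach polarity affirmative zez- → zeztsadotu.
Attach tense past u- → uzeztsadotu.
Attach aspect habitual -ut → uzeztsadotuut.
Apply vowel deletion: uzeztsadotuut → uzeztsadotut.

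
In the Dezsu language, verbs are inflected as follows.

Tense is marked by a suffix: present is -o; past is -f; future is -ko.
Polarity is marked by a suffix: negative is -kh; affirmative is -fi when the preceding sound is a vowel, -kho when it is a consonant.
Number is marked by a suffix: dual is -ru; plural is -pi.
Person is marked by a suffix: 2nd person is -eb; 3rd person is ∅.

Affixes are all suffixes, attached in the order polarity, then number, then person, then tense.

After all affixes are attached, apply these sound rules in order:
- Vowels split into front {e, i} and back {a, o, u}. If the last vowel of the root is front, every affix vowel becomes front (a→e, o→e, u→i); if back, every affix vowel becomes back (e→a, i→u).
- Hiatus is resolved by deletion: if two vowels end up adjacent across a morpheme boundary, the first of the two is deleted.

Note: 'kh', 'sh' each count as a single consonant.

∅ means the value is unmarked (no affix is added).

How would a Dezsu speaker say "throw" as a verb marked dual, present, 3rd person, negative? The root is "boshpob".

boshpobkhro

Attach polarity negative -kh → boshpobkh.
Attach number dual -ru → boshpobkhru.
person = 3rd person: zero marking, form stays boshpobkhru.
Attach tense present -o → boshpobkhruo.
Vowel harmony: no change.
Apply vowel deletion: boshpobkhruo → boshpobkhro.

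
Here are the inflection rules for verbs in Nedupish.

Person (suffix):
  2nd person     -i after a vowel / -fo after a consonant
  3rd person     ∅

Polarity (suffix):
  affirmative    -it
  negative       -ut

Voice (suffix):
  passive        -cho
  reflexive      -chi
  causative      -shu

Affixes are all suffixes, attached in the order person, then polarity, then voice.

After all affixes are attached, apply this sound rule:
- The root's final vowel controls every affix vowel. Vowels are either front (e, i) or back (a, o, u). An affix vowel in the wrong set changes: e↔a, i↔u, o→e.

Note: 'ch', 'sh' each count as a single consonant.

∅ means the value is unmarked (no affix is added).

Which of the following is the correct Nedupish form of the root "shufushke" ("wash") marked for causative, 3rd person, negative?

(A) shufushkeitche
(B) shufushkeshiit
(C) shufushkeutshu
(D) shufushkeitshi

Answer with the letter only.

D

person = 3rd person: zero marking, form stays shufushke.
Attach polarity negative -ut → shufushkeut.
Attach voice causative -shu → shufushkeutshu.
Apply vowel harmony: shufushkeutshu → shufushkeitshi.
So the correct form is shufushkeitshi, option (D).
(B) shufushkeshiit is wrong: it has the affixes in the wrong order.
(C) shufushkeutshu is wrong: it fails to apply the sound rule(s).
(A) shufushkeitche is wrong: it uses passive instead of causative for voice.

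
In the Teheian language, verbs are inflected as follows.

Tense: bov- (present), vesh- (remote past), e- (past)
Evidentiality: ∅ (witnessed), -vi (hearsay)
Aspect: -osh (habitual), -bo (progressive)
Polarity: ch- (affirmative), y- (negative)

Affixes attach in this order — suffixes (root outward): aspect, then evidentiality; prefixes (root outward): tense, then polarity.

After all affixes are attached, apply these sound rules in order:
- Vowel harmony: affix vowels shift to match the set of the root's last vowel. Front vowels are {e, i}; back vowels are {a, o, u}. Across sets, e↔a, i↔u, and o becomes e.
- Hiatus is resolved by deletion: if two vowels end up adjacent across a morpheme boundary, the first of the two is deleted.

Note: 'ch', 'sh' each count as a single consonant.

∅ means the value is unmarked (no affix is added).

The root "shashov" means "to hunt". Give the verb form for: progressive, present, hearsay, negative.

Attach tense present bov- → bovshashov.
Attach aspect progressive -bo → bovshashovbo.
Attach polarity negative y- → ybovshashovbo.
Attach evidentiality hearsay -vi → ybovshashovbovi.
Apply vowel harmony: ybovshashovbovi → ybovshashovbovu.
Vowel deletion: no change.

ybovshashovbovu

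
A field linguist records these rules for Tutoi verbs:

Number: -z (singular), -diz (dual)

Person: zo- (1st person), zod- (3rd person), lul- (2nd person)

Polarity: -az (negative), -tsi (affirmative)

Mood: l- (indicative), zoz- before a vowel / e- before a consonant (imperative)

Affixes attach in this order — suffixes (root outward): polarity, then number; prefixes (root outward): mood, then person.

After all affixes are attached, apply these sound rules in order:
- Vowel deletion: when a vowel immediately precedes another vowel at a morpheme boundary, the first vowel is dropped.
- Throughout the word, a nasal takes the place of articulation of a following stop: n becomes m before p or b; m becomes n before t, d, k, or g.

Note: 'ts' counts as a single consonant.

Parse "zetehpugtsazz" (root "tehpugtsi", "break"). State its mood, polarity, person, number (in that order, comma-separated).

imperative, negative, 1st person, singular

Segment: zo-e-tehpugtsi-az-z.
mood: zoz/e- → imperative.
polarity: -az → negative.
person: zo- → 1st person.
number: -z → singular.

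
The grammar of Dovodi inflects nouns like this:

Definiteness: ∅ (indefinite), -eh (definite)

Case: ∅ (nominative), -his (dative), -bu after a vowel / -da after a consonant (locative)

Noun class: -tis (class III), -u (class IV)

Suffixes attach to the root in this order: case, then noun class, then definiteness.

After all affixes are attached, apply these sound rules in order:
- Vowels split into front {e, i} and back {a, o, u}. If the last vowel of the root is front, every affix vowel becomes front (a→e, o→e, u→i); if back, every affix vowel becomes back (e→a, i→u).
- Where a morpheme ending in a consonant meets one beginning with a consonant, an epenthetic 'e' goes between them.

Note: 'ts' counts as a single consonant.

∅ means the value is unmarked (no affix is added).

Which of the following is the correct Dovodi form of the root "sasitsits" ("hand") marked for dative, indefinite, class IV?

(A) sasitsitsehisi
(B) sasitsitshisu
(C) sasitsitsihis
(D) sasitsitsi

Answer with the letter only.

Attach case dative -his → sasitsitshis.
Attach noun class class IV -u → sasitsitshisu.
definiteness = indefinite: zero marking, form stays sasitsitshisu.
Apply vowel harmony: sasitsitshisu → sasitsitshisi.
Apply epenthesis: sasitsitshisi → sasitsitsehisi.
So the correct form is sasitsitsehisi, option (A).
(C) sasitsitsihis is wrong: it has the affixes in the wrong order.
(B) sasitsitshisu is wrong: it fails to apply the sound rule(s).
(D) sasitsitsi is wrong: it uses nominative instead of dative for case.

A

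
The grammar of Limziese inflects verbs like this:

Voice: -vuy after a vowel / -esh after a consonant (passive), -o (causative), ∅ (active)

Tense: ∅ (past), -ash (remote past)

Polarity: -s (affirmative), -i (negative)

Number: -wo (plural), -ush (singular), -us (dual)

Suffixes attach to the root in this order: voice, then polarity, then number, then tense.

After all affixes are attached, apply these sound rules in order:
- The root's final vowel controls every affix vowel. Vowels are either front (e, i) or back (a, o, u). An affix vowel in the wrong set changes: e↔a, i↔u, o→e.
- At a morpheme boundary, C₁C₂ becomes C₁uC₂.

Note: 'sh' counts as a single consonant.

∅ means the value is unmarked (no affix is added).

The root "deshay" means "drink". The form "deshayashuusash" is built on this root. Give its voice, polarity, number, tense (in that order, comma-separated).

Segment: deshay-esh-i-us-ash.
voice: -vuy/esh → passive.
polarity: -i → negative.
number: -us → dual.
tense: -ash → remote past.

passive, negative, dual, remote past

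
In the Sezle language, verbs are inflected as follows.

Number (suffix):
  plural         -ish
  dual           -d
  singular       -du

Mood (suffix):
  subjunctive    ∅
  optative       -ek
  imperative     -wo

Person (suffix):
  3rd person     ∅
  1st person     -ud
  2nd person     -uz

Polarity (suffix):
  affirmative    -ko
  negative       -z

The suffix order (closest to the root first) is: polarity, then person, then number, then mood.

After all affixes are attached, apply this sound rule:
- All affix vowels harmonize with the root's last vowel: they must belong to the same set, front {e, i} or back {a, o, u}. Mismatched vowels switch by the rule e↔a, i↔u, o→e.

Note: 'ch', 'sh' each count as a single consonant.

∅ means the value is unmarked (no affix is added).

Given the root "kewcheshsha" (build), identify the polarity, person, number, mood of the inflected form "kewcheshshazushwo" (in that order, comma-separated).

negative, 3rd person, plural, imperative

Segment: kewcheshsha-z-ish-wo.
polarity: -z → negative.
person: ∅ → 3rd person.
number: -ish → plural.
mood: -wo → imperative.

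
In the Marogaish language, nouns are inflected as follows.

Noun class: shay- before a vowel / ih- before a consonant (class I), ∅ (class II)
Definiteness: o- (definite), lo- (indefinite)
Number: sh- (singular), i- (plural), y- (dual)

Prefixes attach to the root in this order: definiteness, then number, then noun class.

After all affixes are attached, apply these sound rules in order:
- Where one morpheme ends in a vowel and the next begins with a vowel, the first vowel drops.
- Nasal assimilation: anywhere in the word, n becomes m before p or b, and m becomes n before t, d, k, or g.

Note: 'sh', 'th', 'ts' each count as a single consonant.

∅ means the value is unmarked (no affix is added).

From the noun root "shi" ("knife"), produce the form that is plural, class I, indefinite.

Attach definiteness indefinite lo- → loshi.
Attach number plural i- → iloshi.
Attach noun class class I shay- (before vowel 'i') → shayiloshi.
Vowel deletion: no change.
Nasal assimilation: no change.

shayiloshi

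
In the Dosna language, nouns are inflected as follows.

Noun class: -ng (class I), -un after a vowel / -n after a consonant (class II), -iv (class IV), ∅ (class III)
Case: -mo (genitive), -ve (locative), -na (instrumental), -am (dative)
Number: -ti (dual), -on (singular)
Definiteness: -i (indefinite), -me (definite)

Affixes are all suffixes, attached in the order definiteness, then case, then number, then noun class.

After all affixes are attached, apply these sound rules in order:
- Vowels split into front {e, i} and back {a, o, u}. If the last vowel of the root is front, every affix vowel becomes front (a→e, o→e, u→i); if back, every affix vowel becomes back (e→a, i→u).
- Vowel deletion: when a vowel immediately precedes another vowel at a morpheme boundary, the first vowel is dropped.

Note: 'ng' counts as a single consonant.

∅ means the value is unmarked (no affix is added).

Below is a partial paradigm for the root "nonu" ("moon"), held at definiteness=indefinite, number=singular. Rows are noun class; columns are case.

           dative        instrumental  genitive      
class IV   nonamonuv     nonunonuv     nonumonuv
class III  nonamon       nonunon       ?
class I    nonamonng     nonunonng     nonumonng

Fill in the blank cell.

nonumon

Attach definiteness indefinite -i → nonui.
Attach case genitive -mo → nonuimo.
Attach number singular -on → nonuimoon.
noun class = class III: zero marking, form stays nonuimoon.
Apply vowel harmony: nonuimoon → nonuumoon.
Apply vowel deletion: nonuumoon → nonumon.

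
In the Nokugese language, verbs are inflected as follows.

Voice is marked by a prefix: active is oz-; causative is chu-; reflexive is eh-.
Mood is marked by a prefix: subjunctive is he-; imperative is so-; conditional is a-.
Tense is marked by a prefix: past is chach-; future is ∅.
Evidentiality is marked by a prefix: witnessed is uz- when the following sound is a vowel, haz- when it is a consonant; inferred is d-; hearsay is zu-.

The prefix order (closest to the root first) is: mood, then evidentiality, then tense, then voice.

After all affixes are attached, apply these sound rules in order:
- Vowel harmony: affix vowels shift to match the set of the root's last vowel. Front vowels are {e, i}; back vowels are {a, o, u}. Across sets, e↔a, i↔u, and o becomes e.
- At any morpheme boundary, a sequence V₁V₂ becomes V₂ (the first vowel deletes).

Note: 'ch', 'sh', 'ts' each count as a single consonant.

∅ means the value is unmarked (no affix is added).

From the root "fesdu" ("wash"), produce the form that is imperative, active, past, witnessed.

Attach mood imperative so- → sofesdu.
Attach evidentiality witnessed haz- (before consonant 's') → hazsofesdu.
Attach tense past chach- → chachhazsofesdu.
Attach voice active oz- → ozchachhazsofesdu.
Vowel harmony: no change.
Vowel deletion: no change.

ozchachhazsofesdu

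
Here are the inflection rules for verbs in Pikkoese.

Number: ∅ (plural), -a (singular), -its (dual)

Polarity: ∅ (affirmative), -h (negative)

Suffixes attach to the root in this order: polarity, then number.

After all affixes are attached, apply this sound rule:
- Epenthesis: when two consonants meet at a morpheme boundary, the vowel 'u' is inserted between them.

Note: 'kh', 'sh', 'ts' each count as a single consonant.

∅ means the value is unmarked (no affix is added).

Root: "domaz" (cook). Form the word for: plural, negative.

Attach polarity negative -h → domazh.
number = plural: zero marking, form stays domazh.
Apply epenthesis: domazh → domazuh.

domazuh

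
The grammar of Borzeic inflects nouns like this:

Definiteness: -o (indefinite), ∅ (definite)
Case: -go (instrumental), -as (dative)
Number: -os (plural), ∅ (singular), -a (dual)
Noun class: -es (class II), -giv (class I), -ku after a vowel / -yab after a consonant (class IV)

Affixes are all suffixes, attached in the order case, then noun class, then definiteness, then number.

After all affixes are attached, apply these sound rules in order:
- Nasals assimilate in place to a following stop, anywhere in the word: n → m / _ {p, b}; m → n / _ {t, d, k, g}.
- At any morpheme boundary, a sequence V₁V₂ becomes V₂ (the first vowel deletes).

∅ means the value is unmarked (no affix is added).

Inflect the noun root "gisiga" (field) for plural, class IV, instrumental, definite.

Attach case instrumental -go → gisigago.
Attach noun class class IV -ku (after vowel 'o') → gisigagoku.
definiteness = definite: zero marking, form stays gisigagoku.
Attach number plural -os → gisigagokuos.
Nasal assimilation: no change.
Apply vowel deletion: gisigagokuos → gisigagokos.

gisigagokos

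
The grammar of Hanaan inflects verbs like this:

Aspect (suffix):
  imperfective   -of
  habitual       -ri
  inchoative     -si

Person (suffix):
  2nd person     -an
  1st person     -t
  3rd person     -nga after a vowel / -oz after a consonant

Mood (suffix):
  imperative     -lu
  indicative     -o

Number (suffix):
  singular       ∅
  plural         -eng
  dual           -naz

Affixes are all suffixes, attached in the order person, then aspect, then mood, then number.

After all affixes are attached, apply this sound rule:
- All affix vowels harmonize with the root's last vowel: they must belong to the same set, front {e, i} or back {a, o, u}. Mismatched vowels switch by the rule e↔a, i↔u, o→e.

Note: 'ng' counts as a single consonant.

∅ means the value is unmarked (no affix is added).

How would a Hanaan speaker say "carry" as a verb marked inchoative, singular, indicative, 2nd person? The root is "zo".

zoansuo

Attach person 2nd person -an → zoan.
Attach aspect inchoative -si → zoansi.
Attach mood indicative -o → zoansio.
number = singular: zero marking, form stays zoansio.
Apply vowel harmony: zoansio → zoansuo.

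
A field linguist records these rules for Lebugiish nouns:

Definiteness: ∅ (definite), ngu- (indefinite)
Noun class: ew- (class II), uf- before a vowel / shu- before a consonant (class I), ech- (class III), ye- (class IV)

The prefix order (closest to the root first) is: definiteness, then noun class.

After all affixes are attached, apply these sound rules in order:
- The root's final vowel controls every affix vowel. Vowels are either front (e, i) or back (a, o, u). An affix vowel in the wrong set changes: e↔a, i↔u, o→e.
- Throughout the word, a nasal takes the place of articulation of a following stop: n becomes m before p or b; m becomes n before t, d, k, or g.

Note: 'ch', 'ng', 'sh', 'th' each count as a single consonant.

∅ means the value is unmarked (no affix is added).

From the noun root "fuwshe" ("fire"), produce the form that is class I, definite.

shifuwshe

definiteness = definite: zero marking, form stays fuwshe.
Attach noun class class I shu- (before consonant 'f') → shufuwshe.
Apply vowel harmony: shufuwshe → shifuwshe.
Nasal assimilation: no change.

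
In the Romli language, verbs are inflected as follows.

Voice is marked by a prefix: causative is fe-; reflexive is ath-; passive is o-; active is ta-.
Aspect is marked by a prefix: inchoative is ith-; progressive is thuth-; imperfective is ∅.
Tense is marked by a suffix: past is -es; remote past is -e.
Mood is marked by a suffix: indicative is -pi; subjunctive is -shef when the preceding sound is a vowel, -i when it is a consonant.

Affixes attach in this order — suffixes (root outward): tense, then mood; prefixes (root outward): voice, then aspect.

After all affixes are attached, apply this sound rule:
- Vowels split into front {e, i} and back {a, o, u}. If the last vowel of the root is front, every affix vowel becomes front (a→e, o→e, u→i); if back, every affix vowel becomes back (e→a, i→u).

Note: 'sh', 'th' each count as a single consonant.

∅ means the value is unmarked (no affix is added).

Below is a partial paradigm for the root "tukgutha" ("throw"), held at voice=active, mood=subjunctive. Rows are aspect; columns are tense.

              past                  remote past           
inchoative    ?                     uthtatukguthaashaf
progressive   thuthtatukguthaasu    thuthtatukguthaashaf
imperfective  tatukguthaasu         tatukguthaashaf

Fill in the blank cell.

Attach tense past -es → tukguthaes.
Attach voice active ta- → tatukguthaes.
Attach mood subjunctive -i (after consonant 's') → tatukguthaesi.
Attach aspect inchoative ith- → ithtatukguthaesi.
Apply vowel harmony: ithtatukguthaesi → uthtatukguthaasu.

uthtatukguthaasu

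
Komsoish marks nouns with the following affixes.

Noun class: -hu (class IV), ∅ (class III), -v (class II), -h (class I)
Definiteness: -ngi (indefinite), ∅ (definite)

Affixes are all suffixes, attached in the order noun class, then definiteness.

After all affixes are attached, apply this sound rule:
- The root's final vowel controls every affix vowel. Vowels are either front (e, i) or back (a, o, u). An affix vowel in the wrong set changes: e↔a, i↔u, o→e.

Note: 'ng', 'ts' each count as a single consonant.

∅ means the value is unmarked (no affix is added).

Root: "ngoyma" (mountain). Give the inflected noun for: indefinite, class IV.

ngoymahungu

Attach noun class class IV -hu → ngoymahu.
Attach definiteness indefinite -ngi → ngoymahungi.
Apply vowel harmony: ngoymahungi → ngoymahungu.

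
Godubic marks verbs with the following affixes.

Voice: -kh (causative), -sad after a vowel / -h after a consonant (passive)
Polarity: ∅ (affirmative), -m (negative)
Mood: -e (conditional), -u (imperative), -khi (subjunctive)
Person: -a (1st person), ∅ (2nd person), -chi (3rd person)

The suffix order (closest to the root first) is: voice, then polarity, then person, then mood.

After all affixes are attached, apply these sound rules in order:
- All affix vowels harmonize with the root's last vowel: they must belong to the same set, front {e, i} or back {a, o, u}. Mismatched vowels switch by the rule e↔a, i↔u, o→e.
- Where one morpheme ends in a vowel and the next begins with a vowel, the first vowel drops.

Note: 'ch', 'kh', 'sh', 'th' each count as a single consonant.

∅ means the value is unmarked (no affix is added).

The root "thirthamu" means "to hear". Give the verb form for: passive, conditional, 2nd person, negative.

thirthamusadma

Attach voice passive -sad (after vowel 'u') → thirthamusad.
Attach polarity negative -m → thirthamusadm.
person = 2nd person: zero marking, form stays thirthamusadm.
Attach mood conditional -e → thirthamusadme.
Apply vowel harmony: thirthamusadme → thirthamusadma.
Vowel deletion: no change.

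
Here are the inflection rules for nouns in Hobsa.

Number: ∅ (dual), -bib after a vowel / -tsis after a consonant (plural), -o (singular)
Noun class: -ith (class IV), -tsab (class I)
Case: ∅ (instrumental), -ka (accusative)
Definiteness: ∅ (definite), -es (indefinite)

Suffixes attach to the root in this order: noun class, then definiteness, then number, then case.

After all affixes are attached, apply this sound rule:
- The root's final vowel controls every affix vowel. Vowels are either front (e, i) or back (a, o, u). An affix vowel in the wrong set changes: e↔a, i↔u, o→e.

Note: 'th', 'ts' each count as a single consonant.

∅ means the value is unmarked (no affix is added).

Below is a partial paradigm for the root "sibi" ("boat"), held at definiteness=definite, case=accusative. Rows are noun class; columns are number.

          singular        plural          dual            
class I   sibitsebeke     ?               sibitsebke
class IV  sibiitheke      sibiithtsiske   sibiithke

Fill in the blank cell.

Attach noun class class I -tsab → sibitsab.
definiteness = definite: zero marking, form stays sibitsab.
Attach number plural -tsis (after consonant 'b') → sibitsabtsis.
Attach case accusative -ka → sibitsabtsiska.
Apply vowel harmony: sibitsabtsiska → sibitsebtsiske.

sibitsebtsiske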